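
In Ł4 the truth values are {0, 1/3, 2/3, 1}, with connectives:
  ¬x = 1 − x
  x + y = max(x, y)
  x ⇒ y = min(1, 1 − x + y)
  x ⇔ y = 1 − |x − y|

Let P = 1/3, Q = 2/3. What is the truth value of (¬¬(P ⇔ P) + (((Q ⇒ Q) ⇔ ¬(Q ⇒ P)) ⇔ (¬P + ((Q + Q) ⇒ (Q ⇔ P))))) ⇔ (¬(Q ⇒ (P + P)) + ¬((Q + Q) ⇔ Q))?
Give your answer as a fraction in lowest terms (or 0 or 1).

P ⇔ P = 1/3 ⇔ 1/3 = 1
¬(P ⇔ P) = ¬1 = 0
¬¬(P ⇔ P) = ¬0 = 1
Q ⇒ Q = 2/3 ⇒ 2/3 = 1
Q ⇒ P = 2/3 ⇒ 1/3 = 2/3
¬(Q ⇒ P) = ¬2/3 = 1/3
(Q ⇒ Q) ⇔ ¬(Q ⇒ P) = 1 ⇔ 1/3 = 1/3
¬P = ¬1/3 = 2/3
Q + Q = 2/3 + 2/3 = 2/3
Q ⇔ P = 2/3 ⇔ 1/3 = 2/3
(Q + Q) ⇒ (Q ⇔ P) = 2/3 ⇒ 2/3 = 1
¬P + ((Q + Q) ⇒ (Q ⇔ P)) = 2/3 + 1 = 1
((Q ⇒ Q) ⇔ ¬(Q ⇒ P)) ⇔ (¬P + ((Q + Q) ⇒ (Q ⇔ P))) = 1/3 ⇔ 1 = 1/3
¬¬(P ⇔ P) + (((Q ⇒ Q) ⇔ ¬(Q ⇒ P)) ⇔ (¬P + ((Q + Q) ⇒ (Q ⇔ P)))) = 1 + 1/3 = 1
P + P = 1/3 + 1/3 = 1/3
Q ⇒ (P + P) = 2/3 ⇒ 1/3 = 2/3
¬(Q ⇒ (P + P)) = ¬2/3 = 1/3
Q + Q = 2/3 + 2/3 = 2/3
(Q + Q) ⇔ Q = 2/3 ⇔ 2/3 = 1
¬((Q + Q) ⇔ Q) = ¬1 = 0
¬(Q ⇒ (P + P)) + ¬((Q + Q) ⇔ Q) = 1/3 + 0 = 1/3
(¬¬(P ⇔ P) + (((Q ⇒ Q) ⇔ ¬(Q ⇒ P)) ⇔ (¬P + ((Q + Q) ⇒ (Q ⇔ P))))) ⇔ (¬(Q ⇒ (P + P)) + ¬((Q + Q) ⇔ Q)) = 1 ⇔ 1/3 = 1/3

1/3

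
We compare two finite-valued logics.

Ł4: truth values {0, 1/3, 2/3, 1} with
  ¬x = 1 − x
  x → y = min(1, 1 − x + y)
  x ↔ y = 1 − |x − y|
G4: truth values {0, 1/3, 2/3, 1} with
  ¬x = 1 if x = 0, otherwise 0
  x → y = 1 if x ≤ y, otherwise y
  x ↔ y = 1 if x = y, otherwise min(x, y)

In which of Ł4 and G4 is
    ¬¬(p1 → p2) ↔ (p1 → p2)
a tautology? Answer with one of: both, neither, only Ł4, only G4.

only Ł4

In Ł4: every assignment gives 1 — tautology.
In G4: at p1 = 2/3, p2 = 1/3 the value is 1/3 — not a tautology.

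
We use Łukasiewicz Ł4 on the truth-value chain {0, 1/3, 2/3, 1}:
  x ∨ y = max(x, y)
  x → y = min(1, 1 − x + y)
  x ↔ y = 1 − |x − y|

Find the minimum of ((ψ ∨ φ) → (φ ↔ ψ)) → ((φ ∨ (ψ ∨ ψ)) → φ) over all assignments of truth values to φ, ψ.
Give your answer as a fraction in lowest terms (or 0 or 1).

2/3

Take φ = 0, ψ = 1/3:
ψ ∨ φ = 1/3 ∨ 0 = 1/3
φ ↔ ψ = 0 ↔ 1/3 = 2/3
(ψ ∨ φ) → (φ ↔ ψ) = 1/3 → 2/3 = 1
ψ ∨ ψ = 1/3 ∨ 1/3 = 1/3
φ ∨ (ψ ∨ ψ) = 0 ∨ 1/3 = 1/3
(φ ∨ (ψ ∨ ψ)) → φ = 1/3 → 0 = 2/3
((ψ ∨ φ) → (φ ↔ ψ)) → ((φ ∨ (ψ ∨ ψ)) → φ) = 1 → 2/3 = 2/3
No assignment yields a value below 2/3, so this is the minimum.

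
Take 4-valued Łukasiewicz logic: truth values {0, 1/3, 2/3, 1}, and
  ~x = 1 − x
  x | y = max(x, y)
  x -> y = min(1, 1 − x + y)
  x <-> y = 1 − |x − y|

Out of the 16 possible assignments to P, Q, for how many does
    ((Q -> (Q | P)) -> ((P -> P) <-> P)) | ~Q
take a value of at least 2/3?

P = 0, Q = 0 ↦ 1  ≥
P = 0, Q = 1/3 ↦ 2/3  ≥
P = 0, Q = 2/3 ↦ 1/3  <
P = 0, Q = 1 ↦ 0  <
P = 1/3, Q = 0 ↦ 1  ≥
P = 1/3, Q = 1/3 ↦ 2/3  ≥
P = 1/3, Q = 2/3 ↦ 1/3  <
P = 1/3, Q = 1 ↦ 1/3  <
P = 2/3, Q = 0 ↦ 1  ≥
P = 2/3, Q = 1/3 ↦ 2/3  ≥
P = 2/3, Q = 2/3 ↦ 2/3  ≥
P = 2/3, Q = 1 ↦ 2/3  ≥
P = 1, Q = 0 ↦ 1  ≥
P = 1, Q = 1/3 ↦ 1  ≥
P = 1, Q = 2/3 ↦ 1  ≥
P = 1, Q = 1 ↦ 1  ≥
So 12 of the 16 assignments meet the threshold.

12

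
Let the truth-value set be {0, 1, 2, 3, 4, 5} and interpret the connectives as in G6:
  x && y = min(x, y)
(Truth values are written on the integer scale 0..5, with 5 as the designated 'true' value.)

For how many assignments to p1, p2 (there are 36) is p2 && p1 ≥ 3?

9

value 5: 1 assignment (counts)
value 4: 3 assignments (counts)
value 3: 5 assignments (counts)
value 2: 7 assignments
value 1: 9 assignments
value 0: 11 assignments
So 9 of the 36 assignments meet the threshold.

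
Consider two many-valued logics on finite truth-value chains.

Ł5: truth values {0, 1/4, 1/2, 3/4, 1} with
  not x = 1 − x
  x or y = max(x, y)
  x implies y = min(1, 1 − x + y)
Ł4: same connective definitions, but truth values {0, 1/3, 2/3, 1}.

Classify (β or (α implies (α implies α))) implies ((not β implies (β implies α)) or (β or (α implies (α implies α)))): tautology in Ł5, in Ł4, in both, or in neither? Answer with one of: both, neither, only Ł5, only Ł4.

both

In Ł5: every assignment gives 1 — tautology.
In Ł4: every assignment gives 1 — tautology.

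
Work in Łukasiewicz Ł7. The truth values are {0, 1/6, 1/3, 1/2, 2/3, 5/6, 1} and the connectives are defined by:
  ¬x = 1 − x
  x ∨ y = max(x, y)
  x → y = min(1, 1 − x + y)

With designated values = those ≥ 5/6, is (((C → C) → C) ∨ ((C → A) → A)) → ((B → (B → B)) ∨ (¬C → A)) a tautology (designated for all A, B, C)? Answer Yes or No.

Yes

At A = 1/3, B = 1/2, C = 1, for instance:
C → C = 1 → 1 = 1
(C → C) → C = 1 → 1 = 1
C → A = 1 → 1/3 = 1/3
(C → A) → A = 1/3 → 1/3 = 1
((C → C) → C) ∨ ((C → A) → A) = 1 ∨ 1 = 1
B → B = 1/2 → 1/2 = 1
B → (B → B) = 1/2 → 1 = 1
¬C = ¬1 = 0
¬C → A = 0 → 1/3 = 1
(B → (B → B)) ∨ (¬C → A) = 1 ∨ 1 = 1
(((C → C) → C) ∨ ((C → A) → A)) → ((B → (B → B)) ∨ (¬C → A)) = 1 → 1 = 1
and checking the remaining 342 assignments likewise gives ≥ 5/6 in every case.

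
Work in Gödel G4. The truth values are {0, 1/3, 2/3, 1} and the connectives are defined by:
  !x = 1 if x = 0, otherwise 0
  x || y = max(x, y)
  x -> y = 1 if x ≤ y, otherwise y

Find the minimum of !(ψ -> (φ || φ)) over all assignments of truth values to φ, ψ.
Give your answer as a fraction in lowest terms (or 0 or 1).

Take φ = 0, ψ = 0:
φ || φ = 0 || 0 = 0
ψ -> (φ || φ) = 0 -> 0 = 1
!(ψ -> (φ || φ)) = !1 = 0
No assignment yields a value below 0, so this is the minimum.

0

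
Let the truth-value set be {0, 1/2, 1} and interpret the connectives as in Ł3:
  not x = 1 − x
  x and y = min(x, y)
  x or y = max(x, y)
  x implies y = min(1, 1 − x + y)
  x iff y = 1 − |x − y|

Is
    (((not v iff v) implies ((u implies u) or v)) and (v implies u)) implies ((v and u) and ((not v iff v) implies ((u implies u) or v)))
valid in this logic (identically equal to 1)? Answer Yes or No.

Counterexample: take u = 0, v = 0.
not v = not 0 = 1
not v iff v = 1 iff 0 = 0
u implies u = 0 implies 0 = 1
(u implies u) or v = 1 or 0 = 1
(not v iff v) implies ((u implies u) or v) = 0 implies 1 = 1
v implies u = 0 implies 0 = 1
((not v iff v) implies ((u implies u) or v)) and (v implies u) = 1 and 1 = 1
v and u = 0 and 0 = 0
not v = not 0 = 1
not v iff v = 1 iff 0 = 0
u implies u = 0 implies 0 = 1
(u implies u) or v = 1 or 0 = 1
(not v iff v) implies ((u implies u) or v) = 0 implies 1 = 1
(v and u) and ((not v iff v) implies ((u implies u) or v)) = 0 and 1 = 0
(((not v iff v) implies ((u implies u) or v)) and (v implies u)) implies ((v and u) and ((not v iff v) implies ((u implies u) or v))) = 1 implies 0 = 0
This gives 0 ≠ 1.

No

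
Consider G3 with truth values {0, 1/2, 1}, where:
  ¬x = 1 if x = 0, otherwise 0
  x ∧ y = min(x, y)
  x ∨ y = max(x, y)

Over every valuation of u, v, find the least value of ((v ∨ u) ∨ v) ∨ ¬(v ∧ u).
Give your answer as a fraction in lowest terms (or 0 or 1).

1/2

Take u = 1/2, v = 1/2:
v ∨ u = 1/2 ∨ 1/2 = 1/2
(v ∨ u) ∨ v = 1/2 ∨ 1/2 = 1/2
v ∧ u = 1/2 ∧ 1/2 = 1/2
¬(v ∧ u) = ¬1/2 = 0
((v ∨ u) ∨ v) ∨ ¬(v ∧ u) = 1/2 ∨ 0 = 1/2
No assignment yields a value below 1/2, so this is the minimum.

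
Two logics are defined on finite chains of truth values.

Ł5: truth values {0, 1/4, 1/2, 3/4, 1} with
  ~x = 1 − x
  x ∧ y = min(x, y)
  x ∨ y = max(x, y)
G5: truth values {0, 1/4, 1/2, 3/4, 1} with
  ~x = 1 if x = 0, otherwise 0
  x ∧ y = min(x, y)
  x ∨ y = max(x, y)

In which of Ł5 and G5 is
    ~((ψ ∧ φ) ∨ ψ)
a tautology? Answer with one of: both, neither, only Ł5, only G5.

In Ł5: at φ = 0, ψ = 1/4 the value is 3/4 — not a tautology.
In G5: at φ = 0, ψ = 1/4 the value is 0 — not a tautology.

neither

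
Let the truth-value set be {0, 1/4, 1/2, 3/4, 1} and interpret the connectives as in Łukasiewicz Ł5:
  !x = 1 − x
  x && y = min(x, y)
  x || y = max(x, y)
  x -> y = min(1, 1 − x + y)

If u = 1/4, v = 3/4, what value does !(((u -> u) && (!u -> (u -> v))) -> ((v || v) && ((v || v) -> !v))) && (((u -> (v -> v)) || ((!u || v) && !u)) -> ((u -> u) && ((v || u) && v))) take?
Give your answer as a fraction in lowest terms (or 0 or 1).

u -> u = 1/4 -> 1/4 = 1
!u = !1/4 = 3/4
u -> v = 1/4 -> 3/4 = 1
!u -> (u -> v) = 3/4 -> 1 = 1
(u -> u) && (!u -> (u -> v)) = 1 && 1 = 1
v || v = 3/4 || 3/4 = 3/4
v || v = 3/4 || 3/4 = 3/4
!v = !3/4 = 1/4
(v || v) -> !v = 3/4 -> 1/4 = 1/2
(v || v) && ((v || v) -> !v) = 3/4 && 1/2 = 1/2
((u -> u) && (!u -> (u -> v))) -> ((v || v) && ((v || v) -> !v)) = 1 -> 1/2 = 1/2
!(((u -> u) && (!u -> (u -> v))) -> ((v || v) && ((v || v) -> !v))) = !1/2 = 1/2
v -> v = 3/4 -> 3/4 = 1
u -> (v -> v) = 1/4 -> 1 = 1
!u = !1/4 = 3/4
!u || v = 3/4 || 3/4 = 3/4
!u = !1/4 = 3/4
(!u || v) && !u = 3/4 && 3/4 = 3/4
(u -> (v -> v)) || ((!u || v) && !u) = 1 || 3/4 = 1
u -> u = 1/4 -> 1/4 = 1
v || u = 3/4 || 1/4 = 3/4
(v || u) && v = 3/4 && 3/4 = 3/4
(u -> u) && ((v || u) && v) = 1 && 3/4 = 3/4
((u -> (v -> v)) || ((!u || v) && !u)) -> ((u -> u) && ((v || u) && v)) = 1 -> 3/4 = 3/4
!(((u -> u) && (!u -> (u -> v))) -> ((v || v) && ((v || v) -> !v))) && (((u -> (v -> v)) || ((!u || v) && !u)) -> ((u -> u) && ((v || u) && v))) = 1/2 && 3/4 = 1/2

1/2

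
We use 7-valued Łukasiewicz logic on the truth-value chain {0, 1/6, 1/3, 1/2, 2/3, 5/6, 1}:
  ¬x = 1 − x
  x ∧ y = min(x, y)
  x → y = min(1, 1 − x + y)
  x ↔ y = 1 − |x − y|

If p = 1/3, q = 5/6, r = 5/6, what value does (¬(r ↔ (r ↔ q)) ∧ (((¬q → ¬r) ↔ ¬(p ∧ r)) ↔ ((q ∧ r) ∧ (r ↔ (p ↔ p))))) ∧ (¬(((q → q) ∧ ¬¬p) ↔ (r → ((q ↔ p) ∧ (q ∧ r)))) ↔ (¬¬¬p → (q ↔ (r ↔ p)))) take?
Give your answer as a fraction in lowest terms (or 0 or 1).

1/6

r ↔ q = 5/6 ↔ 5/6 = 1
r ↔ (r ↔ q) = 5/6 ↔ 1 = 5/6
¬(r ↔ (r ↔ q)) = ¬5/6 = 1/6
¬q = ¬5/6 = 1/6
¬r = ¬5/6 = 1/6
¬q → ¬r = 1/6 → 1/6 = 1
p ∧ r = 1/3 ∧ 5/6 = 1/3
¬(p ∧ r) = ¬1/3 = 2/3
(¬q → ¬r) ↔ ¬(p ∧ r) = 1 ↔ 2/3 = 2/3
q ∧ r = 5/6 ∧ 5/6 = 5/6
p ↔ p = 1/3 ↔ 1/3 = 1
r ↔ (p ↔ p) = 5/6 ↔ 1 = 5/6
(q ∧ r) ∧ (r ↔ (p ↔ p)) = 5/6 ∧ 5/6 = 5/6
((¬q → ¬r) ↔ ¬(p ∧ r)) ↔ ((q ∧ r) ∧ (r ↔ (p ↔ p))) = 2/3 ↔ 5/6 = 5/6
¬(r ↔ (r ↔ q)) ∧ (((¬q → ¬r) ↔ ¬(p ∧ r)) ↔ ((q ∧ r) ∧ (r ↔ (p ↔ p)))) = 1/6 ∧ 5/6 = 1/6
q → q = 5/6 → 5/6 = 1
¬p = ¬1/3 = 2/3
¬¬p = ¬2/3 = 1/3
(q → q) ∧ ¬¬p = 1 ∧ 1/3 = 1/3
q ↔ p = 5/6 ↔ 1/3 = 1/2
q ∧ r = 5/6 ∧ 5/6 = 5/6
(q ↔ p) ∧ (q ∧ r) = 1/2 ∧ 5/6 = 1/2
r → ((q ↔ p) ∧ (q ∧ r)) = 5/6 → 1/2 = 2/3
((q → q) ∧ ¬¬p) ↔ (r → ((q ↔ p) ∧ (q ∧ r))) = 1/3 ↔ 2/3 = 2/3
¬(((q → q) ∧ ¬¬p) ↔ (r → ((q ↔ p) ∧ (q ∧ r)))) = ¬2/3 = 1/3
¬p = ¬1/3 = 2/3
¬¬p = ¬2/3 = 1/3
¬¬¬p = ¬1/3 = 2/3
r ↔ p = 5/6 ↔ 1/3 = 1/2
q ↔ (r ↔ p) = 5/6 ↔ 1/2 = 2/3
¬¬¬p → (q ↔ (r ↔ p)) = 2/3 → 2/3 = 1
¬(((q → q) ∧ ¬¬p) ↔ (r → ((q ↔ p) ∧ (q ∧ r)))) ↔ (¬¬¬p → (q ↔ (r ↔ p))) = 1/3 ↔ 1 = 1/3
(¬(r ↔ (r ↔ q)) ∧ (((¬q → ¬r) ↔ ¬(p ∧ r)) ↔ ((q ∧ r) ∧ (r ↔ (p ↔ p))))) ∧ (¬(((q → q) ∧ ¬¬p) ↔ (r → ((q ↔ p) ∧ (q ∧ r)))) ↔ (¬¬¬p → (q ↔ (r ↔ p)))) = 1/6 ∧ 1/3 = 1/6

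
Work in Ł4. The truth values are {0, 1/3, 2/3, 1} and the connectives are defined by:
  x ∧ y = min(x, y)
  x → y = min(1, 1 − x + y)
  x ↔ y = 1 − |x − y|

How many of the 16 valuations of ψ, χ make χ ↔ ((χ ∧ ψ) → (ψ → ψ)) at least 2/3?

8

ψ = 0, χ = 0 ↦ 0  <
ψ = 0, χ = 1/3 ↦ 1/3  <
ψ = 0, χ = 2/3 ↦ 2/3  ≥
ψ = 0, χ = 1 ↦ 1  ≥
ψ = 1/3, χ = 0 ↦ 0  <
ψ = 1/3, χ = 1/3 ↦ 1/3  <
ψ = 1/3, χ = 2/3 ↦ 2/3  ≥
ψ = 1/3, χ = 1 ↦ 1  ≥
ψ = 2/3, χ = 0 ↦ 0  <
ψ = 2/3, χ = 1/3 ↦ 1/3  <
ψ = 2/3, χ = 2/3 ↦ 2/3  ≥
ψ = 2/3, χ = 1 ↦ 1  ≥
ψ = 1, χ = 0 ↦ 0  <
ψ = 1, χ = 1/3 ↦ 1/3  <
ψ = 1, χ = 2/3 ↦ 2/3  ≥
ψ = 1, χ = 1 ↦ 1  ≥
So 8 of the 16 assignments meet the threshold.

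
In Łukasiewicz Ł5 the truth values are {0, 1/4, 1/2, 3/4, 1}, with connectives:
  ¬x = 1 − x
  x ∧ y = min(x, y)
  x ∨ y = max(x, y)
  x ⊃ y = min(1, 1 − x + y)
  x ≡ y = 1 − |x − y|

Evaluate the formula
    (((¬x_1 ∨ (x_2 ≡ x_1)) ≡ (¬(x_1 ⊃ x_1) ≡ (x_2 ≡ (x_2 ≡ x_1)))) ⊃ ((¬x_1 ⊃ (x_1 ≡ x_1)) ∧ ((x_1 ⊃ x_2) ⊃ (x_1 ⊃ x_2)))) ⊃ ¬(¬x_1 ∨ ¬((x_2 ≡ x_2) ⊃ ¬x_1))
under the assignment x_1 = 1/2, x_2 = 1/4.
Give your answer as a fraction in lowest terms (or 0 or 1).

1/2

¬x_1 = ¬1/2 = 1/2
x_2 ≡ x_1 = 1/4 ≡ 1/2 = 3/4
¬x_1 ∨ (x_2 ≡ x_1) = 1/2 ∨ 3/4 = 3/4
x_1 ⊃ x_1 = 1/2 ⊃ 1/2 = 1
¬(x_1 ⊃ x_1) = ¬1 = 0
x_2 ≡ x_1 = 1/4 ≡ 1/2 = 3/4
x_2 ≡ (x_2 ≡ x_1) = 1/4 ≡ 3/4 = 1/2
¬(x_1 ⊃ x_1) ≡ (x_2 ≡ (x_2 ≡ x_1)) = 0 ≡ 1/2 = 1/2
(¬x_1 ∨ (x_2 ≡ x_1)) ≡ (¬(x_1 ⊃ x_1) ≡ (x_2 ≡ (x_2 ≡ x_1))) = 3/4 ≡ 1/2 = 3/4
¬x_1 = ¬1/2 = 1/2
x_1 ≡ x_1 = 1/2 ≡ 1/2 = 1
¬x_1 ⊃ (x_1 ≡ x_1) = 1/2 ⊃ 1 = 1
x_1 ⊃ x_2 = 1/2 ⊃ 1/4 = 3/4
x_1 ⊃ x_2 = 1/2 ⊃ 1/4 = 3/4
(x_1 ⊃ x_2) ⊃ (x_1 ⊃ x_2) = 3/4 ⊃ 3/4 = 1
(¬x_1 ⊃ (x_1 ≡ x_1)) ∧ ((x_1 ⊃ x_2) ⊃ (x_1 ⊃ x_2)) = 1 ∧ 1 = 1
((¬x_1 ∨ (x_2 ≡ x_1)) ≡ (¬(x_1 ⊃ x_1) ≡ (x_2 ≡ (x_2 ≡ x_1)))) ⊃ ((¬x_1 ⊃ (x_1 ≡ x_1)) ∧ ((x_1 ⊃ x_2) ⊃ (x_1 ⊃ x_2))) = 3/4 ⊃ 1 = 1
¬x_1 = ¬1/2 = 1/2
x_2 ≡ x_2 = 1/4 ≡ 1/4 = 1
¬x_1 = ¬1/2 = 1/2
(x_2 ≡ x_2) ⊃ ¬x_1 = 1 ⊃ 1/2 = 1/2
¬((x_2 ≡ x_2) ⊃ ¬x_1) = ¬1/2 = 1/2
¬x_1 ∨ ¬((x_2 ≡ x_2) ⊃ ¬x_1) = 1/2 ∨ 1/2 = 1/2
¬(¬x_1 ∨ ¬((x_2 ≡ x_2) ⊃ ¬x_1)) = ¬1/2 = 1/2
(((¬x_1 ∨ (x_2 ≡ x_1)) ≡ (¬(x_1 ⊃ x_1) ≡ (x_2 ≡ (x_2 ≡ x_1)))) ⊃ ((¬x_1 ⊃ (x_1 ≡ x_1)) ∧ ((x_1 ⊃ x_2) ⊃ (x_1 ⊃ x_2)))) ⊃ ¬(¬x_1 ∨ ¬((x_2 ≡ x_2) ⊃ ¬x_1)) = 1 ⊃ 1/2 = 1/2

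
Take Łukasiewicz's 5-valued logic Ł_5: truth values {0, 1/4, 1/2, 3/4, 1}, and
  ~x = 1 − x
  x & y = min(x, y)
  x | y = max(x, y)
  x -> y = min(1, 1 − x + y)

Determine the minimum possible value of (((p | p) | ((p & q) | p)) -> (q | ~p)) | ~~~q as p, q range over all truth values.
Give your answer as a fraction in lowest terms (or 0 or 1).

Take p = 1, q = 1/2:
p | p = 1 | 1 = 1
p & q = 1 & 1/2 = 1/2
(p & q) | p = 1/2 | 1 = 1
(p | p) | ((p & q) | p) = 1 | 1 = 1
~p = ~1 = 0
q | ~p = 1/2 | 0 = 1/2
((p | p) | ((p & q) | p)) -> (q | ~p) = 1 -> 1/2 = 1/2
~q = ~1/2 = 1/2
~~q = ~1/2 = 1/2
~~~q = ~1/2 = 1/2
(((p | p) | ((p & q) | p)) -> (q | ~p)) | ~~~q = 1/2 | 1/2 = 1/2
No assignment yields a value below 1/2, so this is the minimum.

1/2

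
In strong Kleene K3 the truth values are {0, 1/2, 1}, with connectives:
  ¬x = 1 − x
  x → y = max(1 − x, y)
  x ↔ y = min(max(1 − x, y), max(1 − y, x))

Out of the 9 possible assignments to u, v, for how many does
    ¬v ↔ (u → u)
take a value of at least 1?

u = 0, v = 0 ↦ 1  ≥
u = 0, v = 1/2 ↦ 1/2  <
u = 0, v = 1 ↦ 0  <
u = 1/2, v = 0 ↦ 1/2  <
u = 1/2, v = 1/2 ↦ 1/2  <
u = 1/2, v = 1 ↦ 1/2  <
u = 1, v = 0 ↦ 1  ≥
u = 1, v = 1/2 ↦ 1/2  <
u = 1, v = 1 ↦ 0  <
So 2 of the 9 assignments meet the threshold.

2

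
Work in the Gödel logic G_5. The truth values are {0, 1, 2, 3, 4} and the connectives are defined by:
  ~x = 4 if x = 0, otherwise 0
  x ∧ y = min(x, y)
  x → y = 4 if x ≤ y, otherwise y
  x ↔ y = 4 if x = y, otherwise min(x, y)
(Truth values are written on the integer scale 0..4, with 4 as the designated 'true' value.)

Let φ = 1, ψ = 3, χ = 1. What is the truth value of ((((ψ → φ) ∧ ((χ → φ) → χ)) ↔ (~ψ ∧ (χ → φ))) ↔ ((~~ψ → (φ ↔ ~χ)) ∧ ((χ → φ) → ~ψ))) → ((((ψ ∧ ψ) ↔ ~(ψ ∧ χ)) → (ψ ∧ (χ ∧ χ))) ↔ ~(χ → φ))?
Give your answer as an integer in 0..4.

0

ψ → φ = 3 → 1 = 1
χ → φ = 1 → 1 = 4
(χ → φ) → χ = 4 → 1 = 1
(ψ → φ) ∧ ((χ → φ) → χ) = 1 ∧ 1 = 1
~ψ = ~3 = 0
χ → φ = 1 → 1 = 4
~ψ ∧ (χ → φ) = 0 ∧ 4 = 0
((ψ → φ) ∧ ((χ → φ) → χ)) ↔ (~ψ ∧ (χ → φ)) = 1 ↔ 0 = 0
~ψ = ~3 = 0
~~ψ = ~0 = 4
~χ = ~1 = 0
φ ↔ ~χ = 1 ↔ 0 = 0
~~ψ → (φ ↔ ~χ) = 4 → 0 = 0
χ → φ = 1 → 1 = 4
~ψ = ~3 = 0
(χ → φ) → ~ψ = 4 → 0 = 0
(~~ψ → (φ ↔ ~χ)) ∧ ((χ → φ) → ~ψ) = 0 ∧ 0 = 0
(((ψ → φ) ∧ ((χ → φ) → χ)) ↔ (~ψ ∧ (χ → φ))) ↔ ((~~ψ → (φ ↔ ~χ)) ∧ ((χ → φ) → ~ψ)) = 0 ↔ 0 = 4
ψ ∧ ψ = 3 ∧ 3 = 3
ψ ∧ χ = 3 ∧ 1 = 1
~(ψ ∧ χ) = ~1 = 0
(ψ ∧ ψ) ↔ ~(ψ ∧ χ) = 3 ↔ 0 = 0
χ ∧ χ = 1 ∧ 1 = 1
ψ ∧ (χ ∧ χ) = 3 ∧ 1 = 1
((ψ ∧ ψ) ↔ ~(ψ ∧ χ)) → (ψ ∧ (χ ∧ χ)) = 0 → 1 = 4
χ → φ = 1 → 1 = 4
~(χ → φ) = ~4 = 0
(((ψ ∧ ψ) ↔ ~(ψ ∧ χ)) → (ψ ∧ (χ ∧ χ))) ↔ ~(χ → φ) = 4 ↔ 0 = 0
((((ψ → φ) ∧ ((χ → φ) → χ)) ↔ (~ψ ∧ (χ → φ))) ↔ ((~~ψ → (φ ↔ ~χ)) ∧ ((χ → φ) → ~ψ))) → ((((ψ ∧ ψ) ↔ ~(ψ ∧ χ)) → (ψ ∧ (χ ∧ χ))) ↔ ~(χ → φ)) = 4 → 0 = 0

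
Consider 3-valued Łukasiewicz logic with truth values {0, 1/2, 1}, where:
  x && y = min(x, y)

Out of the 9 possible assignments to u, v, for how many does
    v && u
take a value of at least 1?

1

u = 0, v = 0 ↦ 0  <
u = 0, v = 1/2 ↦ 0  <
u = 0, v = 1 ↦ 0  <
u = 1/2, v = 0 ↦ 0  <
u = 1/2, v = 1/2 ↦ 1/2  <
u = 1/2, v = 1 ↦ 1/2  <
u = 1, v = 0 ↦ 0  <
u = 1, v = 1/2 ↦ 1/2  <
u = 1, v = 1 ↦ 1  ≥
So 1 of the 9 assignments meets the threshold.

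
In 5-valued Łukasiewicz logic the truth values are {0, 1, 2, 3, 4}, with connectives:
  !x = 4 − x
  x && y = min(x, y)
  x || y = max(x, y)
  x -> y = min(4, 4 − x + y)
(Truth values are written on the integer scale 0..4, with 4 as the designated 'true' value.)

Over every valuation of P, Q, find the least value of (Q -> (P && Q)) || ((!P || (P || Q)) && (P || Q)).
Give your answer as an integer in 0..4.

2

Take P = 0, Q = 2:
P && Q = 0 && 2 = 0
Q -> (P && Q) = 2 -> 0 = 2
!P = !0 = 4
P || Q = 0 || 2 = 2
!P || (P || Q) = 4 || 2 = 4
P || Q = 0 || 2 = 2
(!P || (P || Q)) && (P || Q) = 4 && 2 = 2
(Q -> (P && Q)) || ((!P || (P || Q)) && (P || Q)) = 2 || 2 = 2
No assignment yields a value below 2, so this is the minimum.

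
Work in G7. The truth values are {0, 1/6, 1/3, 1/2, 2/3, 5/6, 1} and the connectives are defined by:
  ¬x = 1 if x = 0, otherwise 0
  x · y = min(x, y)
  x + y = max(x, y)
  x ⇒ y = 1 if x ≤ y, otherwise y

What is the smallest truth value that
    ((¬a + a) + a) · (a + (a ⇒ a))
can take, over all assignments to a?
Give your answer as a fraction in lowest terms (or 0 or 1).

Take a = 1/6:
¬a = ¬1/6 = 0
¬a + a = 0 + 1/6 = 1/6
(¬a + a) + a = 1/6 + 1/6 = 1/6
a ⇒ a = 1/6 ⇒ 1/6 = 1
a + (a ⇒ a) = 1/6 + 1 = 1
((¬a + a) + a) · (a + (a ⇒ a)) = 1/6 · 1 = 1/6
No assignment yields a value below 1/6, so this is the minimum.

1/6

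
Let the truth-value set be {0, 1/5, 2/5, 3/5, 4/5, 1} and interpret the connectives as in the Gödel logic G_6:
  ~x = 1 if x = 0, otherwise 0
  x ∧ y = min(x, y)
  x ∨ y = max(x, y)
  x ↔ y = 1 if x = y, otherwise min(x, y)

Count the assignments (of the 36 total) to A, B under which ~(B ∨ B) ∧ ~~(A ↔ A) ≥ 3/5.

value 1: 6 assignments (counts)
value 0: 30 assignments
So 6 of the 36 assignments meet the threshold.

6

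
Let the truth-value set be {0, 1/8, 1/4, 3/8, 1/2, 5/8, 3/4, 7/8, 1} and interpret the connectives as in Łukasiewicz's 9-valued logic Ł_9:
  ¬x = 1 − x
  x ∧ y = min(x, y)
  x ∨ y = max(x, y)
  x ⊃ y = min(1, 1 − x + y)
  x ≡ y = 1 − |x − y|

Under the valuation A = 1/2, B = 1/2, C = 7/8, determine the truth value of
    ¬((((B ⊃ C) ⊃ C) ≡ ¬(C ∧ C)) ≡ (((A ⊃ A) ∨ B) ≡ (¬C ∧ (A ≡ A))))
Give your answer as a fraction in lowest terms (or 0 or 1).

B ⊃ C = 1/2 ⊃ 7/8 = 1
(B ⊃ C) ⊃ C = 1 ⊃ 7/8 = 7/8
C ∧ C = 7/8 ∧ 7/8 = 7/8
¬(C ∧ C) = ¬7/8 = 1/8
((B ⊃ C) ⊃ C) ≡ ¬(C ∧ C) = 7/8 ≡ 1/8 = 1/4
A ⊃ A = 1/2 ⊃ 1/2 = 1
(A ⊃ A) ∨ B = 1 ∨ 1/2 = 1
¬C = ¬7/8 = 1/8
A ≡ A = 1/2 ≡ 1/2 = 1
¬C ∧ (A ≡ A) = 1/8 ∧ 1 = 1/8
((A ⊃ A) ∨ B) ≡ (¬C ∧ (A ≡ A)) = 1 ≡ 1/8 = 1/8
(((B ⊃ C) ⊃ C) ≡ ¬(C ∧ C)) ≡ (((A ⊃ A) ∨ B) ≡ (¬C ∧ (A ≡ A))) = 1/4 ≡ 1/8 = 7/8
¬((((B ⊃ C) ⊃ C) ≡ ¬(C ∧ C)) ≡ (((A ⊃ A) ∨ B) ≡ (¬C ∧ (A ≡ A)))) = ¬7/8 = 1/8

1/8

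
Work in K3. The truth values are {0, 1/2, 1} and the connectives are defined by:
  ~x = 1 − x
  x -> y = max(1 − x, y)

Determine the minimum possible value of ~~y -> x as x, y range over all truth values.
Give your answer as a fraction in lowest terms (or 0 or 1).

Take x = 0, y = 1:
~y = ~1 = 0
~~y = ~0 = 1
~~y -> x = 1 -> 0 = 0
No assignment yields a value below 0, so this is the minimum.

0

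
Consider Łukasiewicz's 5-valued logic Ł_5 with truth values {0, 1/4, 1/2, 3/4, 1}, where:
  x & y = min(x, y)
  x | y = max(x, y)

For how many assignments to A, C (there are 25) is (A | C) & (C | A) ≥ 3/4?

value 1: 9 assignments (counts)
value 3/4: 7 assignments (counts)
value 1/2: 5 assignments
value 1/4: 3 assignments
value 0: 1 assignment
So 16 of the 25 assignments meet the threshold.

16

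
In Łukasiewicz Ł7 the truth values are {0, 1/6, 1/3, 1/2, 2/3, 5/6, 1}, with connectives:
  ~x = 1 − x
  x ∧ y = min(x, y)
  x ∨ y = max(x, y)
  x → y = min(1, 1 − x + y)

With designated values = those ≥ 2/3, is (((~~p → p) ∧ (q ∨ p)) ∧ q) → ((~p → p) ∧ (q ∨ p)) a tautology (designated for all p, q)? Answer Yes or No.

Counterexample: take p = 0, q = 1/2.
~p = ~0 = 1
~~p = ~1 = 0
~~p → p = 0 → 0 = 1
q ∨ p = 1/2 ∨ 0 = 1/2
(~~p → p) ∧ (q ∨ p) = 1 ∧ 1/2 = 1/2
((~~p → p) ∧ (q ∨ p)) ∧ q = 1/2 ∧ 1/2 = 1/2
~p = ~0 = 1
~p → p = 1 → 0 = 0
q ∨ p = 1/2 ∨ 0 = 1/2
(~p → p) ∧ (q ∨ p) = 0 ∧ 1/2 = 0
(((~~p → p) ∧ (q ∨ p)) ∧ q) → ((~p → p) ∧ (q ∨ p)) = 1/2 → 0 = 1/2
This gives 1/2, which is below 2/3.

No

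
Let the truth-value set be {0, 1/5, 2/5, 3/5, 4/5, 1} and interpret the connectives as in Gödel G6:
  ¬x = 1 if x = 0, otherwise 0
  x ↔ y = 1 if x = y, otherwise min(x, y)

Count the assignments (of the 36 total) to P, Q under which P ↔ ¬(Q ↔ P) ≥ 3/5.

4

value 1: 2 assignments (counts)
value 4/5: 1 assignment (counts)
value 3/5: 1 assignment (counts)
value 2/5: 1 assignment
value 1/5: 1 assignment
value 0: 30 assignments
So 4 of the 36 assignments meet the threshold.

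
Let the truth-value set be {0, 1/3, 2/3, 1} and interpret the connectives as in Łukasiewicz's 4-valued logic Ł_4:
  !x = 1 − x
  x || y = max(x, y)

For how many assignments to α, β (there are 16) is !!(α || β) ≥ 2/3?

α = 0, β = 0 ↦ 0  <
α = 0, β = 1/3 ↦ 1/3  <
α = 0, β = 2/3 ↦ 2/3  ≥
α = 0, β = 1 ↦ 1  ≥
α = 1/3, β = 0 ↦ 1/3  <
α = 1/3, β = 1/3 ↦ 1/3  <
α = 1/3, β = 2/3 ↦ 2/3  ≥
α = 1/3, β = 1 ↦ 1  ≥
α = 2/3, β = 0 ↦ 2/3  ≥
α = 2/3, β = 1/3 ↦ 2/3  ≥
α = 2/3, β = 2/3 ↦ 2/3  ≥
α = 2/3, β = 1 ↦ 1  ≥
α = 1, β = 0 ↦ 1  ≥
α = 1, β = 1/3 ↦ 1  ≥
α = 1, β = 2/3 ↦ 1  ≥
α = 1, β = 1 ↦ 1  ≥
So 12 of the 16 assignments meet the threshold.

12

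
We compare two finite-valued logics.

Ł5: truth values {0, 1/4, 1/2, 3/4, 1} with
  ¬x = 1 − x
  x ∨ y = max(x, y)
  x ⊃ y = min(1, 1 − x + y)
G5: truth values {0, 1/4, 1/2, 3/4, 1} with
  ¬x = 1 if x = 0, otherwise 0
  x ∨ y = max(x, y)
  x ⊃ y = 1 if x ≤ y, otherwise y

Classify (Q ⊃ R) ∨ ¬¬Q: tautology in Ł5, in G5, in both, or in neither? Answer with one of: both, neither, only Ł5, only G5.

only G5

In Ł5: at Q = 1/4, R = 0 the value is 3/4 — not a tautology.
In G5: every assignment gives 1 — tautology.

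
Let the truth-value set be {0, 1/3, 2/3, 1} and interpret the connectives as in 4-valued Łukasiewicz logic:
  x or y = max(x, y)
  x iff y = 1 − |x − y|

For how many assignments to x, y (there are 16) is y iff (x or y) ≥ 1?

10

x = 0, y = 0 ↦ 1  ≥
x = 0, y = 1/3 ↦ 1  ≥
x = 0, y = 2/3 ↦ 1  ≥
x = 0, y = 1 ↦ 1  ≥
x = 1/3, y = 0 ↦ 2/3  <
x = 1/3, y = 1/3 ↦ 1  ≥
x = 1/3, y = 2/3 ↦ 1  ≥
x = 1/3, y = 1 ↦ 1  ≥
x = 2/3, y = 0 ↦ 1/3  <
x = 2/3, y = 1/3 ↦ 2/3  <
x = 2/3, y = 2/3 ↦ 1  ≥
x = 2/3, y = 1 ↦ 1  ≥
x = 1, y = 0 ↦ 0  <
x = 1, y = 1/3 ↦ 1/3  <
x = 1, y = 2/3 ↦ 2/3  <
x = 1, y = 1 ↦ 1  ≥
So 10 of the 16 assignments meet the threshold.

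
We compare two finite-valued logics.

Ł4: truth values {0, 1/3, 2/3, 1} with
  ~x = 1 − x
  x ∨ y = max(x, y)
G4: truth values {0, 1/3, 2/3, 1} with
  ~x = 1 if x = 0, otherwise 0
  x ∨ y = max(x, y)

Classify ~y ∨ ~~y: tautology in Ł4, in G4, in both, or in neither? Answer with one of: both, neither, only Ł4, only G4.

In Ł4: at y = 1/3 the value is 2/3 — not a tautology.
In G4: every assignment gives 1 — tautology.

only G4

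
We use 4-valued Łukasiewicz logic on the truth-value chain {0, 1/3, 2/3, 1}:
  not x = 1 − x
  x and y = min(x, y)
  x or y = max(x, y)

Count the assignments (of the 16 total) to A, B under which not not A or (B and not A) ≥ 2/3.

A = 0, B = 0 ↦ 0  <
A = 0, B = 1/3 ↦ 1/3  <
A = 0, B = 2/3 ↦ 2/3  ≥
A = 0, B = 1 ↦ 1  ≥
A = 1/3, B = 0 ↦ 1/3  <
A = 1/3, B = 1/3 ↦ 1/3  <
A = 1/3, B = 2/3 ↦ 2/3  ≥
A = 1/3, B = 1 ↦ 2/3  ≥
A = 2/3, B = 0 ↦ 2/3  ≥
A = 2/3, B = 1/3 ↦ 2/3  ≥
A = 2/3, B = 2/3 ↦ 2/3  ≥
A = 2/3, B = 1 ↦ 2/3  ≥
A = 1, B = 0 ↦ 1  ≥
A = 1, B = 1/3 ↦ 1  ≥
A = 1, B = 2/3 ↦ 1  ≥
A = 1, B = 1 ↦ 1  ≥
So 12 of the 16 assignments meet the threshold.

12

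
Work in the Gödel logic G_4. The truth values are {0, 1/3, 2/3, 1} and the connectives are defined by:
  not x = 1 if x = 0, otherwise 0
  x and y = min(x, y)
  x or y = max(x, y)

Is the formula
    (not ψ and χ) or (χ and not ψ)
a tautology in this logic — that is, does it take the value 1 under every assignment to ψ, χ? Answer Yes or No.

No

Counterexample: take ψ = 0, χ = 0.
not ψ = not 0 = 1
not ψ and χ = 1 and 0 = 0
χ and not ψ = 0 and 1 = 0
(not ψ and χ) or (χ and not ψ) = 0 or 0 = 0
This gives 0 ≠ 1.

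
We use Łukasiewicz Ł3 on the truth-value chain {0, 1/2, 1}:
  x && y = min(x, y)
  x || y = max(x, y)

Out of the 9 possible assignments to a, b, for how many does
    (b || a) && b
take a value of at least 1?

3

a = 0, b = 0 ↦ 0  <
a = 0, b = 1/2 ↦ 1/2  <
a = 0, b = 1 ↦ 1  ≥
a = 1/2, b = 0 ↦ 0  <
a = 1/2, b = 1/2 ↦ 1/2  <
a = 1/2, b = 1 ↦ 1  ≥
a = 1, b = 0 ↦ 0  <
a = 1, b = 1/2 ↦ 1/2  <
a = 1, b = 1 ↦ 1  ≥
So 3 of the 9 assignments meet the threshold.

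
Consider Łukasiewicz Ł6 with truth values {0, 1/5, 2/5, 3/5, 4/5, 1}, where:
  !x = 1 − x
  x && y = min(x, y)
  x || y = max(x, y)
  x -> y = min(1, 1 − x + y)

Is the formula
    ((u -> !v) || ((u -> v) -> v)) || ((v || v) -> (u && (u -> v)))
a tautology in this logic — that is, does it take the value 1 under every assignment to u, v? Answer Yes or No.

No

Counterexample: take u = 2/5, v = 4/5.
!v = !4/5 = 1/5
u -> !v = 2/5 -> 1/5 = 4/5
u -> v = 2/5 -> 4/5 = 1
(u -> v) -> v = 1 -> 4/5 = 4/5
(u -> !v) || ((u -> v) -> v) = 4/5 || 4/5 = 4/5
v || v = 4/5 || 4/5 = 4/5
u -> v = 2/5 -> 4/5 = 1
u && (u -> v) = 2/5 && 1 = 2/5
(v || v) -> (u && (u -> v)) = 4/5 -> 2/5 = 3/5
((u -> !v) || ((u -> v) -> v)) || ((v || v) -> (u && (u -> v))) = 4/5 || 3/5 = 4/5
This gives 4/5 ≠ 1.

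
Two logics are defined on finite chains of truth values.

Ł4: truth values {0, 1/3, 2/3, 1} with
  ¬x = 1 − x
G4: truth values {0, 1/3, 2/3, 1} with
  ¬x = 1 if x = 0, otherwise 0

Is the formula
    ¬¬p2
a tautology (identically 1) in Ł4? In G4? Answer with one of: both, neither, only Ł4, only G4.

neither

In Ł4: at p2 = 0 the value is 0 — not a tautology.
In G4: at p2 = 0 the value is 0 — not a tautology.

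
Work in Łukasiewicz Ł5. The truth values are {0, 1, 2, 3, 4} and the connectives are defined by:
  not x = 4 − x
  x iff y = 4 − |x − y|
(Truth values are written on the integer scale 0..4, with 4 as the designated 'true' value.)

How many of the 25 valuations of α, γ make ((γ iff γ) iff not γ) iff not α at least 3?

value 4: 5 assignments (counts)
value 3: 8 assignments (counts)
value 2: 6 assignments
value 1: 4 assignments
value 0: 2 assignments
So 13 of the 25 assignments meet the threshold.

13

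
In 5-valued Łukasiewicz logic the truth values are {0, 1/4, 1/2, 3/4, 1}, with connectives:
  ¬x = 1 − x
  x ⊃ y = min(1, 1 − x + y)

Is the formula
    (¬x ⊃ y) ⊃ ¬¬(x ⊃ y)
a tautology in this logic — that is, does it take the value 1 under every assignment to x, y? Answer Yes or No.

No

Counterexample: take x = 3/4, y = 0.
¬x = ¬3/4 = 1/4
¬x ⊃ y = 1/4 ⊃ 0 = 3/4
x ⊃ y = 3/4 ⊃ 0 = 1/4
¬(x ⊃ y) = ¬1/4 = 3/4
¬¬(x ⊃ y) = ¬3/4 = 1/4
(¬x ⊃ y) ⊃ ¬¬(x ⊃ y) = 3/4 ⊃ 1/4 = 1/2
This gives 1/2 ≠ 1.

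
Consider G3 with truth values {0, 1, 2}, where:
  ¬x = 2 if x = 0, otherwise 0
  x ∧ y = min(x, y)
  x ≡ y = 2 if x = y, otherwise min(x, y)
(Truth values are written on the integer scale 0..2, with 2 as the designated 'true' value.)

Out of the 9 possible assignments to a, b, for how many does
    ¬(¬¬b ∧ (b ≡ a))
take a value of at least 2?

5

a = 0, b = 0 ↦ 2  ≥
a = 0, b = 1 ↦ 2  ≥
a = 0, b = 2 ↦ 2  ≥
a = 1, b = 0 ↦ 2  ≥
a = 1, b = 1 ↦ 0  <
a = 1, b = 2 ↦ 0  <
a = 2, b = 0 ↦ 2  ≥
a = 2, b = 1 ↦ 0  <
a = 2, b = 2 ↦ 0  <
So 5 of the 9 assignments meet the threshold.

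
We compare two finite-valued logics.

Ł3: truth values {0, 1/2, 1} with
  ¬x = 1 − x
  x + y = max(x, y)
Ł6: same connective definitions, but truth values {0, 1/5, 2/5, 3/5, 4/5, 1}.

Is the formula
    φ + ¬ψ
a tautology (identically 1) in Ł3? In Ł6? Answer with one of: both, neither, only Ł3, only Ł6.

neither

In Ł3: at φ = 0, ψ = 1/2 the value is 1/2 — not a tautology.
In Ł6: at φ = 0, ψ = 1/5 the value is 4/5 — not a tautology.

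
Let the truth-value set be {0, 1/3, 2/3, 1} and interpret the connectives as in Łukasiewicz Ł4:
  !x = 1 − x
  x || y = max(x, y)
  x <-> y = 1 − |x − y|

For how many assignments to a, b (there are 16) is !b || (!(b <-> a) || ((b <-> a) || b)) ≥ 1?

a = 0, b = 0 ↦ 1  ≥
a = 0, b = 1/3 ↦ 2/3  <
a = 0, b = 2/3 ↦ 2/3  <
a = 0, b = 1 ↦ 1  ≥
a = 1/3, b = 0 ↦ 1  ≥
a = 1/3, b = 1/3 ↦ 1  ≥
a = 1/3, b = 2/3 ↦ 2/3  <
a = 1/3, b = 1 ↦ 1  ≥
a = 2/3, b = 0 ↦ 1  ≥
a = 2/3, b = 1/3 ↦ 2/3  <
a = 2/3, b = 2/3 ↦ 1  ≥
a = 2/3, b = 1 ↦ 1  ≥
a = 1, b = 0 ↦ 1  ≥
a = 1, b = 1/3 ↦ 2/3  <
a = 1, b = 2/3 ↦ 2/3  <
a = 1, b = 1 ↦ 1  ≥
So 10 of the 16 assignments meet the threshold.

10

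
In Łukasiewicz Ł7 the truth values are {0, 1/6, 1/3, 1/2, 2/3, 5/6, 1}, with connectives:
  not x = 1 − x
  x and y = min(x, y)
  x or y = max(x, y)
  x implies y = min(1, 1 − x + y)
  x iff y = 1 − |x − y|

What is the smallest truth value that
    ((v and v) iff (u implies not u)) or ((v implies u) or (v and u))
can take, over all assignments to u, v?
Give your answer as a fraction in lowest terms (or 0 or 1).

1/2

Take u = 0, v = 1/2:
v and v = 1/2 and 1/2 = 1/2
not u = not 0 = 1
u implies not u = 0 implies 1 = 1
(v and v) iff (u implies not u) = 1/2 iff 1 = 1/2
v implies u = 1/2 implies 0 = 1/2
v and u = 1/2 and 0 = 0
(v implies u) or (v and u) = 1/2 or 0 = 1/2
((v and v) iff (u implies not u)) or ((v implies u) or (v and u)) = 1/2 or 1/2 = 1/2
No assignment yields a value below 1/2, so this is the minimum.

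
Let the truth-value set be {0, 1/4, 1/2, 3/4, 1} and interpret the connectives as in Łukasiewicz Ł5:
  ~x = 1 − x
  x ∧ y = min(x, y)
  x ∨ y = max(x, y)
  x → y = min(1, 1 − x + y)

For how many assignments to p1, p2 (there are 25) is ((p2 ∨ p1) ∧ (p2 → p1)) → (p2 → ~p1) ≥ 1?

19

value 1: 19 assignments (counts)
value 3/4: 2 assignments
value 1/2: 2 assignments
value 1/4: 1 assignment
value 0: 1 assignment
So 19 of the 25 assignments meet the threshold.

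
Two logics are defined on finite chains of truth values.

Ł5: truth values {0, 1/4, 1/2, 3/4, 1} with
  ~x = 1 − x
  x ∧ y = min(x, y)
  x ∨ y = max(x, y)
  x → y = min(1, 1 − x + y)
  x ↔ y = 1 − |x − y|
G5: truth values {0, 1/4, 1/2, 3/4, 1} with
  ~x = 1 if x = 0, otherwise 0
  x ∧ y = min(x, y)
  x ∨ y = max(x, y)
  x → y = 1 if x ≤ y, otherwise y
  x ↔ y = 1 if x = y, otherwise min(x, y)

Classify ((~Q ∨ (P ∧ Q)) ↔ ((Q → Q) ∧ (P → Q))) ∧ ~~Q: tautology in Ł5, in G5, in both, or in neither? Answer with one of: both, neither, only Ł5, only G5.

In Ł5: at P = 0, Q = 0 the value is 0 — not a tautology.
In G5: at P = 0, Q = 0 the value is 0 — not a tautology.

neither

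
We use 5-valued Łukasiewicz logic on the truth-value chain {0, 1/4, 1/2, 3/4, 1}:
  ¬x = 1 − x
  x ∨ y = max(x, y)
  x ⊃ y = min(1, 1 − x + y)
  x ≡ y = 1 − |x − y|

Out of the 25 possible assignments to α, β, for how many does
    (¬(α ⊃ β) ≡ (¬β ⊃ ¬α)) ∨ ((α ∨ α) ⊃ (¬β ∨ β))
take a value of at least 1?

22

value 1: 22 assignments (counts)
value 3/4: 3 assignments
So 22 of the 25 assignments meet the threshold.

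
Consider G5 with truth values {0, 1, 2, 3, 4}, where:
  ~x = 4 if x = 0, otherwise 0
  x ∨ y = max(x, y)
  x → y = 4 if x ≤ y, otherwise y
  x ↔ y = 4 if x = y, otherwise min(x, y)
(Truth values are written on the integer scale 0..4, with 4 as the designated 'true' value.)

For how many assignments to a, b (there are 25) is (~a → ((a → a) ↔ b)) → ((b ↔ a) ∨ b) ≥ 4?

value 4: 12 assignments (counts)
value 3: 3 assignments
value 2: 3 assignments
value 1: 3 assignments
value 0: 4 assignments
So 12 of the 25 assignments meet the threshold.

12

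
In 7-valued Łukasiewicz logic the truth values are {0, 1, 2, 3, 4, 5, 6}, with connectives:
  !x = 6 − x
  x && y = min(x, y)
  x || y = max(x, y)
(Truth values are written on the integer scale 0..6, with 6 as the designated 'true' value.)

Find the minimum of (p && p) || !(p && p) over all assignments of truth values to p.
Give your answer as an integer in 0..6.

3

Take p = 3:
p && p = 3 && 3 = 3
p && p = 3 && 3 = 3
!(p && p) = !3 = 3
(p && p) || !(p && p) = 3 || 3 = 3
No assignment yields a value below 3, so this is the minimum.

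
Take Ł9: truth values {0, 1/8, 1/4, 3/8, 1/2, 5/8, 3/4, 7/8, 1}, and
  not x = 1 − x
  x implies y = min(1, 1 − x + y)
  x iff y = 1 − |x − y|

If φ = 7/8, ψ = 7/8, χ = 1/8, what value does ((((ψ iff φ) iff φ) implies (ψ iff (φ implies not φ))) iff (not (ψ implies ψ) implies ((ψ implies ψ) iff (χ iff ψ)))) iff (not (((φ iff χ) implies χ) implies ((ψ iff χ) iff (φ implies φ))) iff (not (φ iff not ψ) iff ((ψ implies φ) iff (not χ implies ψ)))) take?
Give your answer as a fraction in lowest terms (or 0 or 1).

ψ iff φ = 7/8 iff 7/8 = 1
(ψ iff φ) iff φ = 1 iff 7/8 = 7/8
not φ = not 7/8 = 1/8
φ implies not φ = 7/8 implies 1/8 = 1/4
ψ iff (φ implies not φ) = 7/8 iff 1/4 = 3/8
((ψ iff φ) iff φ) implies (ψ iff (φ implies not φ)) = 7/8 implies 3/8 = 1/2
ψ implies ψ = 7/8 implies 7/8 = 1
not (ψ implies ψ) = not 1 = 0
ψ implies ψ = 7/8 implies 7/8 = 1
χ iff ψ = 1/8 iff 7/8 = 1/4
(ψ implies ψ) iff (χ iff ψ) = 1 iff 1/4 = 1/4
not (ψ implies ψ) implies ((ψ implies ψ) iff (χ iff ψ)) = 0 implies 1/4 = 1
(((ψ iff φ) iff φ) implies (ψ iff (φ implies not φ))) iff (not (ψ implies ψ) implies ((ψ implies ψ) iff (χ iff ψ))) = 1/2 iff 1 = 1/2
φ iff χ = 7/8 iff 1/8 = 1/4
(φ iff χ) implies χ = 1/4 implies 1/8 = 7/8
ψ iff χ = 7/8 iff 1/8 = 1/4
φ implies φ = 7/8 implies 7/8 = 1
(ψ iff χ) iff (φ implies φ) = 1/4 iff 1 = 1/4
((φ iff χ) implies χ) implies ((ψ iff χ) iff (φ implies φ)) = 7/8 implies 1/4 = 3/8
not (((φ iff χ) implies χ) implies ((ψ iff χ) iff (φ implies φ))) = not 3/8 = 5/8
not ψ = not 7/8 = 1/8
φ iff not ψ = 7/8 iff 1/8 = 1/4
not (φ iff not ψ) = not 1/4 = 3/4
ψ implies φ = 7/8 implies 7/8 = 1
not χ = not 1/8 = 7/8
not χ implies ψ = 7/8 implies 7/8 = 1
(ψ implies φ) iff (not χ implies ψ) = 1 iff 1 = 1
not (φ iff not ψ) iff ((ψ implies φ) iff (not χ implies ψ)) = 3/4 iff 1 = 3/4
not (((φ iff χ) implies χ) implies ((ψ iff χ) iff (φ implies φ))) iff (not (φ iff not ψ) iff ((ψ implies φ) iff (not χ implies ψ))) = 5/8 iff 3/4 = 7/8
((((ψ iff φ) iff φ) implies (ψ iff (φ implies not φ))) iff (not (ψ implies ψ) implies ((ψ implies ψ) iff (χ iff ψ)))) iff (not (((φ iff χ) implies χ) implies ((ψ iff χ) iff (φ implies φ))) iff (not (φ iff not ψ) iff ((ψ implies φ) iff (not χ implies ψ)))) = 1/2 iff 7/8 = 5/8

5/8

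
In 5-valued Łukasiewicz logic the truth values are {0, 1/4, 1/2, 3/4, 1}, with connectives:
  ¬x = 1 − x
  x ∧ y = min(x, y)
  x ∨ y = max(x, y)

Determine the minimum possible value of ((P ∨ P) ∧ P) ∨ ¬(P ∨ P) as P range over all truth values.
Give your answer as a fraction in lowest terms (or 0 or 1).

Take P = 1/2:
P ∨ P = 1/2 ∨ 1/2 = 1/2
(P ∨ P) ∧ P = 1/2 ∧ 1/2 = 1/2
P ∨ P = 1/2 ∨ 1/2 = 1/2
¬(P ∨ P) = ¬1/2 = 1/2
((P ∨ P) ∧ P) ∨ ¬(P ∨ P) = 1/2 ∨ 1/2 = 1/2
No assignment yields a value below 1/2, so this is the minimum.

1/2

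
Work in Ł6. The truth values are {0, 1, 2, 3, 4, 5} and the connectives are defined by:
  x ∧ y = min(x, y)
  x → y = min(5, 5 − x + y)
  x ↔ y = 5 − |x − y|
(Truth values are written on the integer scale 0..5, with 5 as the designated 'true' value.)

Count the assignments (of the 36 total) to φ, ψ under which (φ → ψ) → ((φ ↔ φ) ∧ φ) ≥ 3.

20

value 5: 12 assignments (counts)
value 4: 4 assignments (counts)
value 3: 4 assignments (counts)
value 2: 5 assignments
value 1: 5 assignments
value 0: 6 assignments
So 20 of the 36 assignments meet the threshold.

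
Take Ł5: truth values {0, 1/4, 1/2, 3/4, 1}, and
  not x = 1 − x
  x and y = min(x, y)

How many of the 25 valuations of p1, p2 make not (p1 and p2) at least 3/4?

16

value 1: 9 assignments (counts)
value 3/4: 7 assignments (counts)
value 1/2: 5 assignments
value 1/4: 3 assignments
value 0: 1 assignment
So 16 of the 25 assignments meet the threshold.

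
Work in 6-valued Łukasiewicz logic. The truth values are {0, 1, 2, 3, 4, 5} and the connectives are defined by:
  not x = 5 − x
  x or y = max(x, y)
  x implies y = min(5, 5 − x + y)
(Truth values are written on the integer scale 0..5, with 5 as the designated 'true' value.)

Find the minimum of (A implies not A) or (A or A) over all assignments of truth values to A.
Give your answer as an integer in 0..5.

4

Take A = 3:
not A = not 3 = 2
A implies not A = 3 implies 2 = 4
A or A = 3 or 3 = 3
(A implies not A) or (A or A) = 4 or 3 = 4
No assignment yields a value below 4, so this is the minimum.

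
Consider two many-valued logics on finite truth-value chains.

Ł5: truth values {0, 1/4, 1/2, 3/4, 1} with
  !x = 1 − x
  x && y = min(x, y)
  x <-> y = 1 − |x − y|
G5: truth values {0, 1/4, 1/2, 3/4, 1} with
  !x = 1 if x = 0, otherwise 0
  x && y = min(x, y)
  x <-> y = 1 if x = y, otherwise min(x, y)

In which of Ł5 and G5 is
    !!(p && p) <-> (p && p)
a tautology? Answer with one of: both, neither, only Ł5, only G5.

In Ł5: every assignment gives 1 — tautology.
In G5: at p = 1/4 the value is 1/4 — not a tautology.

only Ł5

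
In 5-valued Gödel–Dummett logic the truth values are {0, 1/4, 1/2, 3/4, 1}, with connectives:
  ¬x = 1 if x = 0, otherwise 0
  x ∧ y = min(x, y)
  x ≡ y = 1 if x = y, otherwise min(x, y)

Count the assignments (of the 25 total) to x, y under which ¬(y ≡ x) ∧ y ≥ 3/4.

value 1: 1 assignment (counts)
value 3/4: 1 assignment (counts)
value 1/2: 1 assignment
value 1/4: 1 assignment
value 0: 21 assignments
So 2 of the 25 assignments meet the threshold.

2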